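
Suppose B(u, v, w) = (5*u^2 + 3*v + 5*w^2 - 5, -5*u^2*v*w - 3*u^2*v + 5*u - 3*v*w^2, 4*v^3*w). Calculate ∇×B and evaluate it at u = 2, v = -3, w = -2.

(∇×B)₁ = ∂B₃/∂v − ∂B₂/∂w = 5*u^2*v + 12*v^2*w + 6*v*w
(∇×B)₂ = ∂B₁/∂w − ∂B₃/∂u = 10*w
(∇×B)₃ = ∂B₂/∂u − ∂B₁/∂v = -10*u*v*w - 6*u*v + 2
∇×B = (5*u^2*v + 12*v^2*w + 6*v*w, 10*w, -10*u*v*w - 6*u*v + 2)
At (2, -3, -2): (-240, -20, -82).

(-240, -20, -82)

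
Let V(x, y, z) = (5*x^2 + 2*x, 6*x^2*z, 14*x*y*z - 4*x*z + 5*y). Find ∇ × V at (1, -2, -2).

(∇×V)₁ = ∂V₃/∂y − ∂V₂/∂z = -6*x^2 + 14*x*z + 5
(∇×V)₂ = ∂V₁/∂z − ∂V₃/∂x = -14*y*z + 4*z
(∇×V)₃ = ∂V₂/∂x − ∂V₁/∂y = 12*x*z
∇×V = (-6*x^2 + 14*x*z + 5, -14*y*z + 4*z, 12*x*z)
At (1, -2, -2): (-29, -64, -24).

(-29, -64, -24)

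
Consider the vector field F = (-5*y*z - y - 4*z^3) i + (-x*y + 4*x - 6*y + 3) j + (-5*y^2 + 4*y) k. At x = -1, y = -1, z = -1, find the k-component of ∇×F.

(∇×F)_3 = ∂F₂/∂x − ∂F₁/∂y
= -y + 4 − (-5*z - 1)
= -y + 5*z + 5
At (-1, -1, -1): 1.

1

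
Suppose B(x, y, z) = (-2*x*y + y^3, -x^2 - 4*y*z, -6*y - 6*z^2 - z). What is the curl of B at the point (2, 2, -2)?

(∇×B)₁ = ∂B₃/∂y − ∂B₂/∂z = 4*y - 6
(∇×B)₂ = ∂B₁/∂z − ∂B₃/∂x = 0
(∇×B)₃ = ∂B₂/∂x − ∂B₁/∂y = -3*y^2
∇×B = (4*y - 6, 0, -3*y^2)
At (2, 2, -2): (2, 0, -12).

(2, 0, -12)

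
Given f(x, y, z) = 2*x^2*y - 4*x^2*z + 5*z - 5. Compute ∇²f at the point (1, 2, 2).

∂²f/∂x² = 4*(y - 2*z)
∂²f/∂y² = 0
∂²f/∂z² = 0
∇²f = 4*y - 8*z
At (1, 2, 2): -8.

-8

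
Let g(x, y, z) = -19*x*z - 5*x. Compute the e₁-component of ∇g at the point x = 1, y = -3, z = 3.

(∇g)_1 = ∂g/∂x = -19*z - 5
At (1, -3, 3): -62.

-62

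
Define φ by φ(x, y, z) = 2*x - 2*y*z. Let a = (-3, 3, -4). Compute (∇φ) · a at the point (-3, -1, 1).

∂φ/∂x = 2
∂φ/∂y = -2*z
∂φ/∂z = -2*y
∇φ at (-3, -1, 1) = (2, -2, 2)
∇φ · a = (2)(-3) + (-2)(3) + (2)(-4) = -20

-20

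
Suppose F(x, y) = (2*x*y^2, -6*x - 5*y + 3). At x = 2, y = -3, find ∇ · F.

∂F₁/∂x = 2*y^2
∂F₂/∂y = -5
∇·F = 2*y^2 - 5
At (2, -3): 13.

13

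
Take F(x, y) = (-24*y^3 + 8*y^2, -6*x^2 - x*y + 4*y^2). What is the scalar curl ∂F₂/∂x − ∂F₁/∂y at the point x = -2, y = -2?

∂F₂/∂x = -12*x - y
∂F₁/∂y = -72*y^2 + 16*y
Scalar curl = -12*x + 72*y^2 - 17*y
At (-2, -2): 346.

346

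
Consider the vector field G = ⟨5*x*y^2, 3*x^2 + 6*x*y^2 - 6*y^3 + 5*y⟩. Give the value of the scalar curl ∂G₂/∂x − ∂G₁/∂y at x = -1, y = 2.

38

∂G₂/∂x = 6*x + 6*y^2
∂G₁/∂y = 10*x*y
Scalar curl = -10*x*y + 6*x + 6*y^2
At (-1, 2): 38.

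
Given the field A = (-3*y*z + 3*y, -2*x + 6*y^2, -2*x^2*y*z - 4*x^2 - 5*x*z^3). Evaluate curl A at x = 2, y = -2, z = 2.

(-16, 30, 1)

(∇×A)₁ = ∂A₃/∂y − ∂A₂/∂z = -2*x^2*z
(∇×A)₂ = ∂A₁/∂z − ∂A₃/∂x = 4*x*y*z + 8*x - 3*y + 5*z^3
(∇×A)₃ = ∂A₂/∂x − ∂A₁/∂y = 3*z - 5
∇×A = (-2*x^2*z, 4*x*y*z + 8*x - 3*y + 5*z^3, 3*z - 5)
At (2, -2, 2): (-16, 30, 1).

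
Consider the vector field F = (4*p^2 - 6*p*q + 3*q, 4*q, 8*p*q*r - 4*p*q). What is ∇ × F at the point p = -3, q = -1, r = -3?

(∇×F)₁ = ∂F₃/∂q − ∂F₂/∂r = 8*p*r - 4*p
(∇×F)₂ = ∂F₁/∂r − ∂F₃/∂p = -8*q*r + 4*q
(∇×F)₃ = ∂F₂/∂p − ∂F₁/∂q = 6*p - 3
∇×F = (8*p*r - 4*p, -8*q*r + 4*q, 6*p - 3)
At (-3, -1, -3): (84, -28, -21).

(84, -28, -21)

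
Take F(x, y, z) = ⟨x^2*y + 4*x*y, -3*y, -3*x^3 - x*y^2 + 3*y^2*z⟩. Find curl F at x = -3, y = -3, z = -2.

(∇×F)₁ = ∂F₃/∂y − ∂F₂/∂z = -2*x*y + 6*y*z
(∇×F)₂ = ∂F₁/∂z − ∂F₃/∂x = 9*x^2 + y^2
(∇×F)₃ = ∂F₂/∂x − ∂F₁/∂y = -x^2 - 4*x
∇×F = (-2*x*y + 6*y*z, 9*x^2 + y^2, -x^2 - 4*x)
At (-3, -3, -2): (18, 90, 3).

(18, 90, 3)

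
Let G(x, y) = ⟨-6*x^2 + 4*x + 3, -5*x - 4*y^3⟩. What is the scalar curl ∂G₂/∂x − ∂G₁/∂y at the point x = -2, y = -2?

-5

∂G₂/∂x = -5
∂G₁/∂y = 0
Scalar curl = -5
At (-2, -2): -5.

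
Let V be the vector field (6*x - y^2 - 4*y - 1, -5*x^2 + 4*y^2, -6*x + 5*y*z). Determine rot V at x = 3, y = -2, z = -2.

(-10, 6, -30)

(∇×V)₁ = ∂V₃/∂y − ∂V₂/∂z = 5*z
(∇×V)₂ = ∂V₁/∂z − ∂V₃/∂x = 6
(∇×V)₃ = ∂V₂/∂x − ∂V₁/∂y = -10*x + 2*y + 4
∇×V = (5*z, 6, -10*x + 2*y + 4)
At (3, -2, -2): (-10, 6, -30).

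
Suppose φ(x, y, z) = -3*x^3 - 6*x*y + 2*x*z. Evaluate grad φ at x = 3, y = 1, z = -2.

∂φ/∂x = -9*x^2 - 6*y + 2*z
∂φ/∂y = -6*x
∂φ/∂z = 2*x
∇φ = (-9*x^2 - 6*y + 2*z, -6*x, 2*x)
At (3, 1, -2): (-91, -18, 6).

(-91, -18, 6)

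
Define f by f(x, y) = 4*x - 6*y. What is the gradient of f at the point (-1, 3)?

(4, -6)

∂f/∂x = 4
∂f/∂y = -6
∇f = (4, -6)
At (-1, 3): (4, -6).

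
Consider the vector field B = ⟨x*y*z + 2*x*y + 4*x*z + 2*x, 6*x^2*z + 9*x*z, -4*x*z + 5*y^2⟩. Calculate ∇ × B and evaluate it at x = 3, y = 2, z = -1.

(-61, 14, -48)

(∇×B)₁ = ∂B₃/∂y − ∂B₂/∂z = -6*x^2 - 9*x + 10*y
(∇×B)₂ = ∂B₁/∂z − ∂B₃/∂x = x*y + 4*x + 4*z
(∇×B)₃ = ∂B₂/∂x − ∂B₁/∂y = 11*x*z - 2*x + 9*z
∇×B = (-6*x^2 - 9*x + 10*y, x*y + 4*x + 4*z, 11*x*z - 2*x + 9*z)
At (3, 2, -1): (-61, 14, -48).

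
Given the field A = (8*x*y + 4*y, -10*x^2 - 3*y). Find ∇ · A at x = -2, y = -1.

∂A₁/∂x = 8*y
∂A₂/∂y = -3
∇·A = 8*y - 3
At (-2, -1): -11.

-11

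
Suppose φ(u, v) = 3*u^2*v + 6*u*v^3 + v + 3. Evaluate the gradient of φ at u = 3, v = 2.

∂φ/∂u = 6*u*v + 6*v^3
∂φ/∂v = 3*u^2 + 18*u*v^2 + 1
∇φ = (6*u*v + 6*v^3, 3*u^2 + 18*u*v^2 + 1)
At (3, 2): (84, 244).

(84, 244)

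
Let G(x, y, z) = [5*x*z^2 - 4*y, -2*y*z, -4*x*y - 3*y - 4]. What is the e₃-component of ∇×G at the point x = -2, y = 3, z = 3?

(∇×G)_3 = ∂G₂/∂x − ∂G₁/∂y
= 0 − (-4)
= 4
At (-2, 3, 3): 4.

4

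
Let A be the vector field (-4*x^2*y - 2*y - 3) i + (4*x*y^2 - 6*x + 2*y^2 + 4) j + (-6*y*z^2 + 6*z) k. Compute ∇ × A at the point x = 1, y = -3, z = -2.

(∇×A)₁ = ∂A₃/∂y − ∂A₂/∂z = -6*z^2
(∇×A)₂ = ∂A₁/∂z − ∂A₃/∂x = 0
(∇×A)₃ = ∂A₂/∂x − ∂A₁/∂y = 4*x^2 + 4*y^2 - 4
∇×A = (-6*z^2, 0, 4*x^2 + 4*y^2 - 4)
At (1, -3, -2): (-24, 0, 36).

(-24, 0, 36)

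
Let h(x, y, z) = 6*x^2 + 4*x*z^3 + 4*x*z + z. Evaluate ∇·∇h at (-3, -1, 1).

-60

∂²h/∂x² = 12
∂²h/∂y² = 0
∂²h/∂z² = 24*x*z
∇²h = 24*x*z + 12
At (-3, -1, 1): -60.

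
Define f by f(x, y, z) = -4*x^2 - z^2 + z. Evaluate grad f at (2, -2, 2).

∂f/∂x = -8*x
∂f/∂y = 0
∂f/∂z = -2*z + 1
∇f = (-8*x, 0, -2*z + 1)
At (2, -2, 2): (-16, 0, -3).

(-16, 0, -3)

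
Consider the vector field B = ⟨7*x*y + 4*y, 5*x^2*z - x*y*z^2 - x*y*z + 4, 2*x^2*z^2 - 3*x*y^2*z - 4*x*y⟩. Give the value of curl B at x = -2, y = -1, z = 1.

(-18, 7, -8)

(∇×B)₁ = ∂B₃/∂y − ∂B₂/∂z = -5*x^2 - 4*x*y*z + x*y - 4*x
(∇×B)₂ = ∂B₁/∂z − ∂B₃/∂x = -4*x*z^2 + 3*y^2*z + 4*y
(∇×B)₃ = ∂B₂/∂x − ∂B₁/∂y = 10*x*z - 7*x - y*z^2 - y*z - 4
∇×B = (-5*x^2 - 4*x*y*z + x*y - 4*x, -4*x*z^2 + 3*y^2*z + 4*y, 10*x*z - 7*x - y*z^2 - y*z - 4)
At (-2, -1, 1): (-18, 7, -8).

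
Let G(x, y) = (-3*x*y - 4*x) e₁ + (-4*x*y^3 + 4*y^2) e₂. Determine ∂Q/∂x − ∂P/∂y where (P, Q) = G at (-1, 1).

-7

∂G₂/∂x = -4*y^3
∂G₁/∂y = -3*x
Scalar curl = 3*x - 4*y^3
At (-1, 1): -7.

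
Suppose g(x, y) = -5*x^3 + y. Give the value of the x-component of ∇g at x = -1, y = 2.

(∇g)_1 = ∂g/∂x = -15*x^2
At (-1, 2): -15.

-15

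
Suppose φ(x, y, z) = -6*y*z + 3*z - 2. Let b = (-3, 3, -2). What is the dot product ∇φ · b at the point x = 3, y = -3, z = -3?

∂φ/∂x = 0
∂φ/∂y = -6*z
∂φ/∂z = -6*y + 3
∇φ at (3, -3, -3) = (0, 18, 21)
∇φ · b = (0)(-3) + (18)(3) + (21)(-2) = 12

12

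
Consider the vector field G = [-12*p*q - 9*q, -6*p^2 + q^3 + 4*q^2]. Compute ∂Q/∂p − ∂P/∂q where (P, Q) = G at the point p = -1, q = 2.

∂G₂/∂p = -12*p
∂G₁/∂q = -12*p - 9
Scalar curl = 9
At (-1, 2): 9.

9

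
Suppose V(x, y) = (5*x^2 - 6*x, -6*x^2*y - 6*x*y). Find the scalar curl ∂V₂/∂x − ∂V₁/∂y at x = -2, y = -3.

-54

∂V₂/∂x = -12*x*y - 6*y
∂V₁/∂y = 0
Scalar curl = -12*x*y - 6*y
At (-2, -3): -54.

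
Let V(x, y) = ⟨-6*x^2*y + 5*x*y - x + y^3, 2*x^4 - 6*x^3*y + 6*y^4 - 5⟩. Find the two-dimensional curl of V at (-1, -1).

18

∂V₂/∂x = 8*x^3 - 18*x^2*y
∂V₁/∂y = -6*x^2 + 5*x + 3*y^2
Scalar curl = 8*x^3 - 18*x^2*y + 6*x^2 - 5*x - 3*y^2
At (-1, -1): 18.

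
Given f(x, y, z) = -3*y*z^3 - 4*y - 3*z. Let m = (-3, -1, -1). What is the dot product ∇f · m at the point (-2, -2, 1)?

∂f/∂x = 0
∂f/∂y = -3*z^3 - 4
∂f/∂z = -9*y*z^2 - 3
∇f at (-2, -2, 1) = (0, -7, 15)
∇f · m = (0)(-3) + (-7)(-1) + (15)(-1) = -8

-8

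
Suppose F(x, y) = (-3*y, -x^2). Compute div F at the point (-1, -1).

∂F₁/∂x = 0
∂F₂/∂y = 0
∇·F = 0
At (-1, -1): 0.

0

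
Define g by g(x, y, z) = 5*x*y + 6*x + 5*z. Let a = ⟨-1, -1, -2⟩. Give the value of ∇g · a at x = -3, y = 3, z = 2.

∂g/∂x = 5*y + 6
∂g/∂y = 5*x
∂g/∂z = 5
∇g at (-3, 3, 2) = (21, -15, 5)
∇g · a = (21)(-1) + (-15)(-1) + (5)(-2) = -16

-16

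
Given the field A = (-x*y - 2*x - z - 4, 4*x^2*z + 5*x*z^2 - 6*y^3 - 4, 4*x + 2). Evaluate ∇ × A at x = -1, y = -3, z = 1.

(∇×A)₁ = ∂A₃/∂y − ∂A₂/∂z = -4*x^2 - 10*x*z
(∇×A)₂ = ∂A₁/∂z − ∂A₃/∂x = -5
(∇×A)₃ = ∂A₂/∂x − ∂A₁/∂y = 8*x*z + x + 5*z^2
∇×A = (-4*x^2 - 10*x*z, -5, 8*x*z + x + 5*z^2)
At (-1, -3, 1): (6, -5, -4).

(6, -5, -4)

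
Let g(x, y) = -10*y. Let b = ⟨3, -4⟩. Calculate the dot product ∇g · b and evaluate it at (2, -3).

∂g/∂x = 0
∂g/∂y = -10
∇g at (2, -3) = (0, -10)
∇g · b = (0)(3) + (-10)(-4) = 40

40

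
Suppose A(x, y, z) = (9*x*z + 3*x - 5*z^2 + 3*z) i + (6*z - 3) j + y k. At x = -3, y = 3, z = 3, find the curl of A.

(-5, -54, 0)

(∇×A)₁ = ∂A₃/∂y − ∂A₂/∂z = -5
(∇×A)₂ = ∂A₁/∂z − ∂A₃/∂x = 9*x - 10*z + 3
(∇×A)₃ = ∂A₂/∂x − ∂A₁/∂y = 0
∇×A = (-5, 9*x - 10*z + 3, 0)
At (-3, 3, 3): (-5, -54, 0).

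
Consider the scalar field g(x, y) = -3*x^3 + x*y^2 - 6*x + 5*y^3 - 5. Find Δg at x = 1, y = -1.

∂²g/∂x² = -18*x
∂²g/∂y² = 2*(x + 15*y)
∇²g = -16*x + 30*y
At (1, -1): -46.

-46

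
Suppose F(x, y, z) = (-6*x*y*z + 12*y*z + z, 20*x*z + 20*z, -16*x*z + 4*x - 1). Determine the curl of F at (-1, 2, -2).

(0, 1, -4)

(∇×F)₁ = ∂F₃/∂y − ∂F₂/∂z = -20*x - 20
(∇×F)₂ = ∂F₁/∂z − ∂F₃/∂x = -6*x*y + 12*y + 16*z - 3
(∇×F)₃ = ∂F₂/∂x − ∂F₁/∂y = 6*x*z + 8*z
∇×F = (-20*x - 20, -6*x*y + 12*y + 16*z - 3, 6*x*z + 8*z)
At (-1, 2, -2): (0, 1, -4).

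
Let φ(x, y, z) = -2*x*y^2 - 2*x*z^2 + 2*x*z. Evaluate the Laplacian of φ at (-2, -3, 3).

∂²φ/∂x² = 0
∂²φ/∂y² = -4*x
∂²φ/∂z² = -4*x
∇²φ = -8*x
At (-2, -3, 3): 16.

16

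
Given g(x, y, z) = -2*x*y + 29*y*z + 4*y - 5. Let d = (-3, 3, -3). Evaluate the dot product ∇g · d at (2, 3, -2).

-417

∂g/∂x = -2*y
∂g/∂y = -2*x + 29*z + 4
∂g/∂z = 29*y
∇g at (2, 3, -2) = (-6, -58, 87)
∇g · d = (-6)(-3) + (-58)(3) + (87)(-3) = -417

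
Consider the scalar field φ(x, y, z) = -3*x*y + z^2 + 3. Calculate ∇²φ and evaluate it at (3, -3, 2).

2

∂²φ/∂x² = 0
∂²φ/∂y² = 0
∂²φ/∂z² = 2
∇²φ = 2
At (3, -3, 2): 2.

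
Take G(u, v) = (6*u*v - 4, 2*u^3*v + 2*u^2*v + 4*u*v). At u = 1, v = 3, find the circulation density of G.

36

∂G₂/∂u = 6*u^2*v + 4*u*v + 4*v
∂G₁/∂v = 6*u
Scalar curl = 6*u^2*v + 4*u*v - 6*u + 4*v
At (1, 3): 36.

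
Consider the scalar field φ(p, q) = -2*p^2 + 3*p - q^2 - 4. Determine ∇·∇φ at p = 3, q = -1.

-6

∂²φ/∂p² = -4
∂²φ/∂q² = -2
∇²φ = -6
At (3, -1): -6.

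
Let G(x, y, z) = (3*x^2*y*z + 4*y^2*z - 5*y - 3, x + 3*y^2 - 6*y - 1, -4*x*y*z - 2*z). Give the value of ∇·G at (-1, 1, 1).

-4

∂G₁/∂x = 6*x*y*z
∂G₂/∂y = 6*y - 6
∂G₃/∂z = -4*x*y - 2
∇·G = 6*x*y*z - 4*x*y + 6*y - 8
At (-1, 1, 1): -4.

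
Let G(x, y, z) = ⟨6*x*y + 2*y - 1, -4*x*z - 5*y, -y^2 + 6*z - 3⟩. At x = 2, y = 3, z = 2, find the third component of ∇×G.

-22

(∇×G)_3 = ∂G₂/∂x − ∂G₁/∂y
= -4*z − (6*x + 2)
= -6*x - 4*z - 2
At (2, 3, 2): -22.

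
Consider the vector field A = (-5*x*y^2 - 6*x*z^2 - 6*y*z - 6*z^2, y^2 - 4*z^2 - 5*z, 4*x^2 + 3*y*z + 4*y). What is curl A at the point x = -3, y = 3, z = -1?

(∇×A)₁ = ∂A₃/∂y − ∂A₂/∂z = 11*z + 9
(∇×A)₂ = ∂A₁/∂z − ∂A₃/∂x = -12*x*z - 8*x - 6*y - 12*z
(∇×A)₃ = ∂A₂/∂x − ∂A₁/∂y = 10*x*y + 6*z
∇×A = (11*z + 9, -12*x*z - 8*x - 6*y - 12*z, 10*x*y + 6*z)
At (-3, 3, -1): (-2, -18, -96).

(-2, -18, -96)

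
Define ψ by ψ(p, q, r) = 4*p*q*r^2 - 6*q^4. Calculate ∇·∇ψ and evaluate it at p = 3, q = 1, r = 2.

∂²ψ/∂p² = 0
∂²ψ/∂q² = -72*q^2
∂²ψ/∂r² = 8*p*q
∇²ψ = 8*p*q - 72*q^2
At (3, 1, 2): -48.

-48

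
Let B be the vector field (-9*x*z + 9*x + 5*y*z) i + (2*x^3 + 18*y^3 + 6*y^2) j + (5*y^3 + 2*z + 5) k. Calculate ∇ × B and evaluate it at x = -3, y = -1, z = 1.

(∇×B)₁ = ∂B₃/∂y − ∂B₂/∂z = 15*y^2
(∇×B)₂ = ∂B₁/∂z − ∂B₃/∂x = -9*x + 5*y
(∇×B)₃ = ∂B₂/∂x − ∂B₁/∂y = 6*x^2 - 5*z
∇×B = (15*y^2, -9*x + 5*y, 6*x^2 - 5*z)
At (-3, -1, 1): (15, 22, 49).

(15, 22, 49)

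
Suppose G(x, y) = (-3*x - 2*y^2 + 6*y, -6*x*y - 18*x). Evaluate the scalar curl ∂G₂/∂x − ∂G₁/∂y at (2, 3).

-30

∂G₂/∂x = -6*y - 18
∂G₁/∂y = -4*y + 6
Scalar curl = -2*y - 24
At (2, 3): -30.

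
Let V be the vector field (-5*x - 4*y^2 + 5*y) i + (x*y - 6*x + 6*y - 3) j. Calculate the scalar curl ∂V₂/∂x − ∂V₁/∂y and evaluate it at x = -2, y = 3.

∂V₂/∂x = y - 6
∂V₁/∂y = -8*y + 5
Scalar curl = 9*y - 11
At (-2, 3): 16.

16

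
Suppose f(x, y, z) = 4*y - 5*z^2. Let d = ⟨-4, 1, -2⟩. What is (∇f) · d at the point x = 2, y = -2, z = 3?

∂f/∂x = 0
∂f/∂y = 4
∂f/∂z = -10*z
∇f at (2, -2, 3) = (0, 4, -30)
∇f · d = (0)(-4) + (4)(1) + (-30)(-2) = 64

64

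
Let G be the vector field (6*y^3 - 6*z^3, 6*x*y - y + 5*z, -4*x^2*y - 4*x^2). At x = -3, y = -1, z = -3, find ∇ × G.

(∇×G)₁ = ∂G₃/∂y − ∂G₂/∂z = -4*x^2 - 5
(∇×G)₂ = ∂G₁/∂z − ∂G₃/∂x = 8*x*y + 8*x - 18*z^2
(∇×G)₃ = ∂G₂/∂x − ∂G₁/∂y = -18*y^2 + 6*y
∇×G = (-4*x^2 - 5, 8*x*y + 8*x - 18*z^2, -18*y^2 + 6*y)
At (-3, -1, -3): (-41, -162, -24).

(-41, -162, -24)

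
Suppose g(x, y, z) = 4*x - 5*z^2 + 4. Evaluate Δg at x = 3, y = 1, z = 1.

-10

∂²g/∂x² = 0
∂²g/∂y² = 0
∂²g/∂z² = -10
∇²g = -10
At (3, 1, 1): -10.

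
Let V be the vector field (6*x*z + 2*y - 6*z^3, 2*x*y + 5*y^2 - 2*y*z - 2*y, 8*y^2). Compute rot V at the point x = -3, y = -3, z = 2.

(∇×V)₁ = ∂V₃/∂y − ∂V₂/∂z = 18*y
(∇×V)₂ = ∂V₁/∂z − ∂V₃/∂x = 6*x - 18*z^2
(∇×V)₃ = ∂V₂/∂x − ∂V₁/∂y = 2*y - 2
∇×V = (18*y, 6*x - 18*z^2, 2*y - 2)
At (-3, -3, 2): (-54, -90, -8).

(-54, -90, -8)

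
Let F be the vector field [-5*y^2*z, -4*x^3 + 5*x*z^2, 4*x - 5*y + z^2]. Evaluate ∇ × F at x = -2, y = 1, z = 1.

(15, -9, -33)

(∇×F)₁ = ∂F₃/∂y − ∂F₂/∂z = -10*x*z - 5
(∇×F)₂ = ∂F₁/∂z − ∂F₃/∂x = -5*y^2 - 4
(∇×F)₃ = ∂F₂/∂x − ∂F₁/∂y = -12*x^2 + 10*y*z + 5*z^2
∇×F = (-10*x*z - 5, -5*y^2 - 4, -12*x^2 + 10*y*z + 5*z^2)
At (-2, 1, 1): (15, -9, -33).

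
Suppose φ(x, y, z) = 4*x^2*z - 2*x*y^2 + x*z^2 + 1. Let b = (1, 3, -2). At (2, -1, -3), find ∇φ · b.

-25

∂φ/∂x = 8*x*z - 2*y^2 + z^2
∂φ/∂y = -4*x*y
∂φ/∂z = 4*x^2 + 2*x*z
∇φ at (2, -1, -3) = (-41, 8, 4)
∇φ · b = (-41)(1) + (8)(3) + (4)(-2) = -25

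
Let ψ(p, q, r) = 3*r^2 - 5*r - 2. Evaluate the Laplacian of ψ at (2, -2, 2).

∂²ψ/∂p² = 0
∂²ψ/∂q² = 0
∂²ψ/∂r² = 6
∇²ψ = 6
At (2, -2, 2): 6.

6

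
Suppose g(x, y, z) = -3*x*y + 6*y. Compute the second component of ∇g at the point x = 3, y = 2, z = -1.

-3

(∇g)_2 = ∂g/∂y = -3*x + 6
At (3, 2, -1): -3.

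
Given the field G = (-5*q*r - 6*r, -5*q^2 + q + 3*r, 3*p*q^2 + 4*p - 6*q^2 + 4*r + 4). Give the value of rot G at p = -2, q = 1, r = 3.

(-27, -18, 15)

(∇×G)₁ = ∂G₃/∂q − ∂G₂/∂r = 6*p*q - 12*q - 3
(∇×G)₂ = ∂G₁/∂r − ∂G₃/∂p = -3*q^2 - 5*q - 10
(∇×G)₃ = ∂G₂/∂p − ∂G₁/∂q = 5*r
∇×G = (6*p*q - 12*q - 3, -3*q^2 - 5*q - 10, 5*r)
At (-2, 1, 3): (-27, -18, 15).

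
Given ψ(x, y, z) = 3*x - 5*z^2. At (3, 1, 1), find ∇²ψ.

-10

∂²ψ/∂x² = 0
∂²ψ/∂y² = 0
∂²ψ/∂z² = -10
∇²ψ = -10
At (3, 1, 1): -10.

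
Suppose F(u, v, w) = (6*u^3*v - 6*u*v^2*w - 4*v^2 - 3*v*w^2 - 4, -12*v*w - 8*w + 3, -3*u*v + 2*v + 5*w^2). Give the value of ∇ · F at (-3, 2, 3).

246

∂F₁/∂u = 18*u^2*v - 6*v^2*w
∂F₂/∂v = -12*w
∂F₃/∂w = 10*w
∇·F = 18*u^2*v - 6*v^2*w - 2*w
At (-3, 2, 3): 246.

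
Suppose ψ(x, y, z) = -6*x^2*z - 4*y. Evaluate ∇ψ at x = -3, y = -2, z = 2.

∂ψ/∂x = -12*x*z
∂ψ/∂y = -4
∂ψ/∂z = -6*x^2
∇ψ = (-12*x*z, -4, -6*x^2)
At (-3, -2, 2): (72, -4, -54).

(72, -4, -54)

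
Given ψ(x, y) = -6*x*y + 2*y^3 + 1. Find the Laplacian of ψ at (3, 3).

36

∂²ψ/∂x² = 0
∂²ψ/∂y² = 12*y
∇²ψ = 12*y
At (3, 3): 36.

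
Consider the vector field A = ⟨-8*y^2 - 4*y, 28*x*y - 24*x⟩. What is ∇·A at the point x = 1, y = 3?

28

∂A₁/∂x = 0
∂A₂/∂y = 28*x
∇·A = 28*x
At (1, 3): 28.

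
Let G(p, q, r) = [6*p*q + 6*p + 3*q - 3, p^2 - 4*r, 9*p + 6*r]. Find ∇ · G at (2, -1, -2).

6

∂G₁/∂p = 6*q + 6
∂G₂/∂q = 0
∂G₃/∂r = 6
∇·G = 6*q + 12
At (2, -1, -2): 6.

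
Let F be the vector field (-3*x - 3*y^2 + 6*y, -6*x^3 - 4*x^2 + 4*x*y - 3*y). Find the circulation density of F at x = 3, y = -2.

∂F₂/∂x = -18*x^2 - 8*x + 4*y
∂F₁/∂y = -6*y + 6
Scalar curl = -18*x^2 - 8*x + 10*y - 6
At (3, -2): -212.

-212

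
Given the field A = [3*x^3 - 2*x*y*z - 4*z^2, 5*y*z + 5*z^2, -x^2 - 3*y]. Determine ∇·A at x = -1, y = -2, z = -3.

-18

∂A₁/∂x = 9*x^2 - 2*y*z
∂A₂/∂y = 5*z
∂A₃/∂z = 0
∇·A = 9*x^2 - 2*y*z + 5*z
At (-1, -2, -3): -18.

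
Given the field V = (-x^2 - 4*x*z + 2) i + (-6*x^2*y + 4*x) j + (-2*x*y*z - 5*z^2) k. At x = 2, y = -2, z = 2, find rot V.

(∇×V)₁ = ∂V₃/∂y − ∂V₂/∂z = -2*x*z
(∇×V)₂ = ∂V₁/∂z − ∂V₃/∂x = -4*x + 2*y*z
(∇×V)₃ = ∂V₂/∂x − ∂V₁/∂y = -12*x*y + 4
∇×V = (-2*x*z, -4*x + 2*y*z, -12*x*y + 4)
At (2, -2, 2): (-8, -16, 52).

(-8, -16, 52)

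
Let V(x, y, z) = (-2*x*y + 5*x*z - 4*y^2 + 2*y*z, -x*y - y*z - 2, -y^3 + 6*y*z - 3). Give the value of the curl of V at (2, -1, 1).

(∇×V)₁ = ∂V₃/∂y − ∂V₂/∂z = -3*y^2 + y + 6*z
(∇×V)₂ = ∂V₁/∂z − ∂V₃/∂x = 5*x + 2*y
(∇×V)₃ = ∂V₂/∂x − ∂V₁/∂y = 2*x + 7*y - 2*z
∇×V = (-3*y^2 + y + 6*z, 5*x + 2*y, 2*x + 7*y - 2*z)
At (2, -1, 1): (2, 8, -5).

(2, 8, -5)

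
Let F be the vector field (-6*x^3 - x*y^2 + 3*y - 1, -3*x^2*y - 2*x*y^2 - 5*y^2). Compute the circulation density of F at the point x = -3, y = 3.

∂F₂/∂x = -6*x*y - 2*y^2
∂F₁/∂y = -2*x*y + 3
Scalar curl = -4*x*y - 2*y^2 - 3
At (-3, 3): 15.

15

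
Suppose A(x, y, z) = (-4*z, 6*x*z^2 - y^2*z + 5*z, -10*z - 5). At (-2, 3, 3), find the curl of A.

(∇×A)₁ = ∂A₃/∂y − ∂A₂/∂z = -12*x*z + y^2 - 5
(∇×A)₂ = ∂A₁/∂z − ∂A₃/∂x = -4
(∇×A)₃ = ∂A₂/∂x − ∂A₁/∂y = 6*z^2
∇×A = (-12*x*z + y^2 - 5, -4, 6*z^2)
At (-2, 3, 3): (76, -4, 54).

(76, -4, 54)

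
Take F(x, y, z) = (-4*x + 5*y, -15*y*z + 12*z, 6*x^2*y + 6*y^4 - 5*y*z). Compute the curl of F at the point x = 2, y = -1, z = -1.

(∇×F)₁ = ∂F₃/∂y − ∂F₂/∂z = 6*x^2 + 24*y^3 + 15*y - 5*z - 12
(∇×F)₂ = ∂F₁/∂z − ∂F₃/∂x = -12*x*y
(∇×F)₃ = ∂F₂/∂x − ∂F₁/∂y = -5
∇×F = (6*x^2 + 24*y^3 + 15*y - 5*z - 12, -12*x*y, -5)
At (2, -1, -1): (-22, 24, -5).

(-22, 24, -5)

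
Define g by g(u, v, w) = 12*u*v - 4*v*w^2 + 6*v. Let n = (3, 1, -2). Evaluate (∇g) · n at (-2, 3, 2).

170

∂g/∂u = 12*v
∂g/∂v = 12*u - 4*w^2 + 6
∂g/∂w = -8*v*w
∇g at (-2, 3, 2) = (36, -34, -48)
∇g · n = (36)(3) + (-34)(1) + (-48)(-2) = 170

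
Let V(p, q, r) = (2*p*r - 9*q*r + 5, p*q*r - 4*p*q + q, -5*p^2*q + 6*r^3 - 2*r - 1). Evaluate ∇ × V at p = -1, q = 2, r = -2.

(∇×V)₁ = ∂V₃/∂q − ∂V₂/∂r = -5*p^2 - p*q
(∇×V)₂ = ∂V₁/∂r − ∂V₃/∂p = 10*p*q + 2*p - 9*q
(∇×V)₃ = ∂V₂/∂p − ∂V₁/∂q = q*r - 4*q + 9*r
∇×V = (-5*p^2 - p*q, 10*p*q + 2*p - 9*q, q*r - 4*q + 9*r)
At (-1, 2, -2): (-3, -40, -30).

(-3, -40, -30)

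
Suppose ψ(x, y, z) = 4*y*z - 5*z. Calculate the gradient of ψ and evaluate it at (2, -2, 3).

∂ψ/∂x = 0
∂ψ/∂y = 4*z
∂ψ/∂z = 4*y - 5
∇ψ = (0, 4*z, 4*y - 5)
At (2, -2, 3): (0, 12, -13).

(0, 12, -13)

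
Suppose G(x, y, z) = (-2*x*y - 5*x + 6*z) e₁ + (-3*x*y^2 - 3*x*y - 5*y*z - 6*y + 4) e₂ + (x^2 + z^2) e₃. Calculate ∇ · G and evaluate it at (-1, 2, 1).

-3

∂G₁/∂x = -2*y - 5
∂G₂/∂y = -6*x*y - 3*x - 5*z - 6
∂G₃/∂z = 2*z
∇·G = -6*x*y - 3*x - 2*y - 3*z - 11
At (-1, 2, 1): -3.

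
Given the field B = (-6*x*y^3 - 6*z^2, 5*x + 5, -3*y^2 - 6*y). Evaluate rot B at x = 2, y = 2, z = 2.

(∇×B)₁ = ∂B₃/∂y − ∂B₂/∂z = -6*y - 6
(∇×B)₂ = ∂B₁/∂z − ∂B₃/∂x = -12*z
(∇×B)₃ = ∂B₂/∂x − ∂B₁/∂y = 18*x*y^2 + 5
∇×B = (-6*y - 6, -12*z, 18*x*y^2 + 5)
At (2, 2, 2): (-18, -24, 149).

(-18, -24, 149)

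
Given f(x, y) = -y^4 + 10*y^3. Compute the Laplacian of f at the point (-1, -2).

∂²f/∂x² = 0
∂²f/∂y² = 12*y*(-y + 5)
∇²f = -12*y^2 + 60*y
At (-1, -2): -168.

-168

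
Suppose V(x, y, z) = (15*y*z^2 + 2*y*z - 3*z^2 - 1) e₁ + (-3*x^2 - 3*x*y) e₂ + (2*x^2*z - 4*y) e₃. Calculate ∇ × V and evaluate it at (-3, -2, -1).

(-4, 50, 11)

(∇×V)₁ = ∂V₃/∂y − ∂V₂/∂z = -4
(∇×V)₂ = ∂V₁/∂z − ∂V₃/∂x = -4*x*z + 30*y*z + 2*y - 6*z
(∇×V)₃ = ∂V₂/∂x − ∂V₁/∂y = -6*x - 3*y - 15*z^2 - 2*z
∇×V = (-4, -4*x*z + 30*y*z + 2*y - 6*z, -6*x - 3*y - 15*z^2 - 2*z)
At (-3, -2, -1): (-4, 50, 11).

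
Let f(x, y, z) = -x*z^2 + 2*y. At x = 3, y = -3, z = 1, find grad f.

∂f/∂x = -z^2
∂f/∂y = 2
∂f/∂z = -2*x*z
∇f = (-z^2, 2, -2*x*z)
At (3, -3, 1): (-1, 2, -6).

(-1, 2, -6)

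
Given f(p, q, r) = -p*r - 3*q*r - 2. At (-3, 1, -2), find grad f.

(2, 6, 0)

∂f/∂p = -r
∂f/∂q = -3*r
∂f/∂r = -p - 3*q
∇f = (-r, -3*r, -p - 3*q)
At (-3, 1, -2): (2, 6, 0).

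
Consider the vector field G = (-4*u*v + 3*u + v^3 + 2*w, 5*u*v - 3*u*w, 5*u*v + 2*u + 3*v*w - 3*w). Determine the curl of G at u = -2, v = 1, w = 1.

(∇×G)₁ = ∂G₃/∂v − ∂G₂/∂w = 8*u + 3*w
(∇×G)₂ = ∂G₁/∂w − ∂G₃/∂u = -5*v
(∇×G)₃ = ∂G₂/∂u − ∂G₁/∂v = 4*u - 3*v^2 + 5*v - 3*w
∇×G = (8*u + 3*w, -5*v, 4*u - 3*v^2 + 5*v - 3*w)
At (-2, 1, 1): (-13, -5, -9).

(-13, -5, -9)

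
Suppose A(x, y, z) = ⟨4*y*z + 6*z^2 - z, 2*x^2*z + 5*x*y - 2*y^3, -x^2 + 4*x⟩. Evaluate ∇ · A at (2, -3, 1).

∂A₁/∂x = 0
∂A₂/∂y = 5*x - 6*y^2
∂A₃/∂z = 0
∇·A = 5*x - 6*y^2
At (2, -3, 1): -44.

-44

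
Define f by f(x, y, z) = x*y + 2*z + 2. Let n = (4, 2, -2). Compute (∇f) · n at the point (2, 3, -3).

∂f/∂x = y
∂f/∂y = x
∂f/∂z = 2
∇f at (2, 3, -3) = (3, 2, 2)
∇f · n = (3)(4) + (2)(2) + (2)(-2) = 12

12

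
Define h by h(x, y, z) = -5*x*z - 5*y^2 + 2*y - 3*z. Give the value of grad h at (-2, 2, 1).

(-5, -18, 7)

∂h/∂x = -5*z
∂h/∂y = -10*y + 2
∂h/∂z = -5*x - 3
∇h = (-5*z, -10*y + 2, -5*x - 3)
At (-2, 2, 1): (-5, -18, 7).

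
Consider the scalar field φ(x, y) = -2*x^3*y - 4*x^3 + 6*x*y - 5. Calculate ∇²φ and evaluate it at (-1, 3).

60

∂²φ/∂x² = -12*x*(y + 2)
∂²φ/∂y² = 0
∇²φ = -12*x*y - 24*x
At (-1, 3): 60.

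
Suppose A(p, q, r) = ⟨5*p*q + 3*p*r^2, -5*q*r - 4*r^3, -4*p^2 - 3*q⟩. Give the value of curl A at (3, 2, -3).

(115, -30, -15)

(∇×A)₁ = ∂A₃/∂q − ∂A₂/∂r = 5*q + 12*r^2 - 3
(∇×A)₂ = ∂A₁/∂r − ∂A₃/∂p = 6*p*r + 8*p
(∇×A)₃ = ∂A₂/∂p − ∂A₁/∂q = -5*p
∇×A = (5*q + 12*r^2 - 3, 6*p*r + 8*p, -5*p)
At (3, 2, -3): (115, -30, -15).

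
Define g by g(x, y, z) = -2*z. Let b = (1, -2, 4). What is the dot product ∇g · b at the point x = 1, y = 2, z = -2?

-8

∂g/∂x = 0
∂g/∂y = 0
∂g/∂z = -2
∇g at (1, 2, -2) = (0, 0, -2)
∇g · b = (0)(1) + (0)(-2) + (-2)(4) = -8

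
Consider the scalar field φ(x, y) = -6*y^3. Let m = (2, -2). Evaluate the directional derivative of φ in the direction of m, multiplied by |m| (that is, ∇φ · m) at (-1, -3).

324

∂φ/∂x = 0
∂φ/∂y = -18*y^2
∇φ at (-1, -3) = (0, -162)
∇φ · m = (0)(2) + (-162)(-2) = 324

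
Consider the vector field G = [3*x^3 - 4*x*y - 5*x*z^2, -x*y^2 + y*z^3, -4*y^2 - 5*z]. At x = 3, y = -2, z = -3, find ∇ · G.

24

∂G₁/∂x = 9*x^2 - 4*y - 5*z^2
∂G₂/∂y = -2*x*y + z^3
∂G₃/∂z = -5
∇·G = 9*x^2 - 2*x*y - 4*y + z^3 - 5*z^2 - 5
At (3, -2, -3): 24.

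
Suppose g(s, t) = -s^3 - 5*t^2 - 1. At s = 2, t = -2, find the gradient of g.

(-12, 20)

∂g/∂s = -3*s^2
∂g/∂t = -10*t
∇g = (-3*s^2, -10*t)
At (2, -2): (-12, 20).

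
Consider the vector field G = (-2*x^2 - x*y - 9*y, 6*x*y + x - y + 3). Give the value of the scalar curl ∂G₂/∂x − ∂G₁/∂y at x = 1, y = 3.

29

∂G₂/∂x = 6*y + 1
∂G₁/∂y = -x - 9
Scalar curl = x + 6*y + 10
At (1, 3): 29.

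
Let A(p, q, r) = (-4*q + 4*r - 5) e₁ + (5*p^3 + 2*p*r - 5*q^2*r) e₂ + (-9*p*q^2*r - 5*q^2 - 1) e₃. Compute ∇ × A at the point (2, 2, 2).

(∇×A)₁ = ∂A₃/∂q − ∂A₂/∂r = -18*p*q*r - 2*p + 5*q^2 - 10*q
(∇×A)₂ = ∂A₁/∂r − ∂A₃/∂p = 9*q^2*r + 4
(∇×A)₃ = ∂A₂/∂p − ∂A₁/∂q = 15*p^2 + 2*r + 4
∇×A = (-18*p*q*r - 2*p + 5*q^2 - 10*q, 9*q^2*r + 4, 15*p^2 + 2*r + 4)
At (2, 2, 2): (-148, 76, 68).

(-148, 76, 68)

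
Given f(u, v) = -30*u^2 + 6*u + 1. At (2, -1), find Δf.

-60

∂²f/∂u² = -60
∂²f/∂v² = 0
∇²f = -60
At (2, -1): -60.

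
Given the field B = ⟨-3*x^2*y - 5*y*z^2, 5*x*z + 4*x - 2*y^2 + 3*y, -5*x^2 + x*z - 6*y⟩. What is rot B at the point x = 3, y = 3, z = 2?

(∇×B)₁ = ∂B₃/∂y − ∂B₂/∂z = -5*x - 6
(∇×B)₂ = ∂B₁/∂z − ∂B₃/∂x = 10*x - 10*y*z - z
(∇×B)₃ = ∂B₂/∂x − ∂B₁/∂y = 3*x^2 + 5*z^2 + 5*z + 4
∇×B = (-5*x - 6, 10*x - 10*y*z - z, 3*x^2 + 5*z^2 + 5*z + 4)
At (3, 3, 2): (-21, -32, 61).

(-21, -32, 61)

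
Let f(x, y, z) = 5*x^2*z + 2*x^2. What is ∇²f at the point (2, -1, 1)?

∂²f/∂x² = 2*(5*z + 2)
∂²f/∂y² = 0
∂²f/∂z² = 0
∇²f = 10*z + 4
At (2, -1, 1): 14.

14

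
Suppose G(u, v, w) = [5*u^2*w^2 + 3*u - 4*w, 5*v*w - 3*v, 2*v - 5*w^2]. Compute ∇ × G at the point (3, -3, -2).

(∇×G)₁ = ∂G₃/∂v − ∂G₂/∂w = -5*v + 2
(∇×G)₂ = ∂G₁/∂w − ∂G₃/∂u = 10*u^2*w - 4
(∇×G)₃ = ∂G₂/∂u − ∂G₁/∂v = 0
∇×G = (-5*v + 2, 10*u^2*w - 4, 0)
At (3, -3, -2): (17, -184, 0).

(17, -184, 0)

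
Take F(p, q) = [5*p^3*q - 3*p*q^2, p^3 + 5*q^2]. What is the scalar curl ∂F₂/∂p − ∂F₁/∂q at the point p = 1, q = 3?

∂F₂/∂p = 3*p^2
∂F₁/∂q = 5*p^3 - 6*p*q
Scalar curl = -5*p^3 + 3*p^2 + 6*p*q
At (1, 3): 16.

16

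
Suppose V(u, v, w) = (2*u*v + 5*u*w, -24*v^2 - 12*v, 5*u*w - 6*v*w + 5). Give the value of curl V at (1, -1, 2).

(-12, -5, -2)

(∇×V)₁ = ∂V₃/∂v − ∂V₂/∂w = -6*w
(∇×V)₂ = ∂V₁/∂w − ∂V₃/∂u = 5*u - 5*w
(∇×V)₃ = ∂V₂/∂u − ∂V₁/∂v = -2*u
∇×V = (-6*w, 5*u - 5*w, -2*u)
At (1, -1, 2): (-12, -5, -2).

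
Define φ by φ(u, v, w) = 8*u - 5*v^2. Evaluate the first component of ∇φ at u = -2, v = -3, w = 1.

(∇φ)_1 = ∂φ/∂u = 8
At (-2, -3, 1): 8.

8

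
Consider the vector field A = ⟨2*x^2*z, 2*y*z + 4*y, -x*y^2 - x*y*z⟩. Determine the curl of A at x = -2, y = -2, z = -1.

(∇×A)₁ = ∂A₃/∂y − ∂A₂/∂z = -2*x*y - x*z - 2*y
(∇×A)₂ = ∂A₁/∂z − ∂A₃/∂x = 2*x^2 + y^2 + y*z
(∇×A)₃ = ∂A₂/∂x − ∂A₁/∂y = 0
∇×A = (-2*x*y - x*z - 2*y, 2*x^2 + y^2 + y*z, 0)
At (-2, -2, -1): (-6, 14, 0).

(-6, 14, 0)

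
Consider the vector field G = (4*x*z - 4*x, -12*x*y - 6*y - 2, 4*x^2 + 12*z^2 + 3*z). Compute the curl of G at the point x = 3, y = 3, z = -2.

(0, -12, -36)

(∇×G)₁ = ∂G₃/∂y − ∂G₂/∂z = 0
(∇×G)₂ = ∂G₁/∂z − ∂G₃/∂x = -4*x
(∇×G)₃ = ∂G₂/∂x − ∂G₁/∂y = -12*y
∇×G = (0, -4*x, -12*y)
At (3, 3, -2): (0, -12, -36).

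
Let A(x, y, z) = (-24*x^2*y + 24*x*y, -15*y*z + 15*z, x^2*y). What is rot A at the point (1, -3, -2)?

(∇×A)₁ = ∂A₃/∂y − ∂A₂/∂z = x^2 + 15*y - 15
(∇×A)₂ = ∂A₁/∂z − ∂A₃/∂x = -2*x*y
(∇×A)₃ = ∂A₂/∂x − ∂A₁/∂y = 24*x^2 - 24*x
∇×A = (x^2 + 15*y - 15, -2*x*y, 24*x^2 - 24*x)
At (1, -3, -2): (-59, 6, 0).

(-59, 6, 0)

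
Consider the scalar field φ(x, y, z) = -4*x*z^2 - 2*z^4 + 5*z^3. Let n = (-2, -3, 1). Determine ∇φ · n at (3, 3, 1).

∂φ/∂x = -4*z^2
∂φ/∂y = 0
∂φ/∂z = -8*x*z - 8*z^3 + 15*z^2
∇φ at (3, 3, 1) = (-4, 0, -17)
∇φ · n = (-4)(-2) + (0)(-3) + (-17)(1) = -9

-9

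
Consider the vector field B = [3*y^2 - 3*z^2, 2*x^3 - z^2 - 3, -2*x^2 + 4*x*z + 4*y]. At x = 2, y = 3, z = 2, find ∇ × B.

(∇×B)₁ = ∂B₃/∂y − ∂B₂/∂z = 2*z + 4
(∇×B)₂ = ∂B₁/∂z − ∂B₃/∂x = 4*x - 10*z
(∇×B)₃ = ∂B₂/∂x − ∂B₁/∂y = 6*x^2 - 6*y
∇×B = (2*z + 4, 4*x - 10*z, 6*x^2 - 6*y)
At (2, 3, 2): (8, -12, 6).

(8, -12, 6)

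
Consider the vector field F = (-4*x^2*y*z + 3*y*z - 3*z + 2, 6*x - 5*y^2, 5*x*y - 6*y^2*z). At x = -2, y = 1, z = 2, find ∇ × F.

(∇×F)₁ = ∂F₃/∂y − ∂F₂/∂z = 5*x - 12*y*z
(∇×F)₂ = ∂F₁/∂z − ∂F₃/∂x = -4*x^2*y - 2*y - 3
(∇×F)₃ = ∂F₂/∂x − ∂F₁/∂y = 4*x^2*z - 3*z + 6
∇×F = (5*x - 12*y*z, -4*x^2*y - 2*y - 3, 4*x^2*z - 3*z + 6)
At (-2, 1, 2): (-34, -21, 32).

(-34, -21, 32)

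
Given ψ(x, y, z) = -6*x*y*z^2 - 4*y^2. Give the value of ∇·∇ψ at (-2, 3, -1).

64

∂²ψ/∂x² = 0
∂²ψ/∂y² = -8
∂²ψ/∂z² = -12*x*y
∇²ψ = -12*x*y - 8
At (-2, 3, -1): 64.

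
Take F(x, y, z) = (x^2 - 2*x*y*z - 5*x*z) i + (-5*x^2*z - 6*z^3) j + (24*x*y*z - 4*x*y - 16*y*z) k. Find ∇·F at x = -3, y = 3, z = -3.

-237

∂F₁/∂x = 2*x - 2*y*z - 5*z
∂F₂/∂y = 0
∂F₃/∂z = 24*x*y - 16*y
∇·F = 24*x*y + 2*x - 2*y*z - 16*y - 5*z
At (-3, 3, -3): -237.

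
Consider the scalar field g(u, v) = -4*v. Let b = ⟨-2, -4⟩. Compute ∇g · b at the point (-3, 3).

16

∂g/∂u = 0
∂g/∂v = -4
∇g at (-3, 3) = (0, -4)
∇g · b = (0)(-2) + (-4)(-4) = 16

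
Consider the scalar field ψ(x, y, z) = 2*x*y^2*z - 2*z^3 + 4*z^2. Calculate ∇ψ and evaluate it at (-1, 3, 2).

(36, -24, -26)

∂ψ/∂x = 2*y^2*z
∂ψ/∂y = 4*x*y*z
∂ψ/∂z = 2*x*y^2 - 6*z^2 + 8*z
∇ψ = (2*y^2*z, 4*x*y*z, 2*x*y^2 - 6*z^2 + 8*z)
At (-1, 3, 2): (36, -24, -26).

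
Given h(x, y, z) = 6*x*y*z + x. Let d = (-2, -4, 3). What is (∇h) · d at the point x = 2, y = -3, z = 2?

∂h/∂x = 6*y*z + 1
∂h/∂y = 6*x*z
∂h/∂z = 6*x*y
∇h at (2, -3, 2) = (-35, 24, -36)
∇h · d = (-35)(-2) + (24)(-4) + (-36)(3) = -134

-134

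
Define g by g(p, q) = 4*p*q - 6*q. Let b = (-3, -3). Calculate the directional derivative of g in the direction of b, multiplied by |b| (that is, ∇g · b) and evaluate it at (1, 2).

∂g/∂p = 4*q
∂g/∂q = 4*p - 6
∇g at (1, 2) = (8, -2)
∇g · b = (8)(-3) + (-2)(-3) = -18

-18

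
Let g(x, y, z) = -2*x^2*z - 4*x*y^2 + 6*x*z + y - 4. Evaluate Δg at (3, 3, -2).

-16

∂²g/∂x² = -4*z
∂²g/∂y² = -8*x
∂²g/∂z² = 0
∇²g = -8*x - 4*z
At (3, 3, -2): -16.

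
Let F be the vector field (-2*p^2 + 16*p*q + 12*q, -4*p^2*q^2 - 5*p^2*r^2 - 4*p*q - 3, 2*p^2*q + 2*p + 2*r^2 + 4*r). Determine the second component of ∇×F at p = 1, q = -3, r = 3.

(∇×F)_2 = ∂F₁/∂r − ∂F₃/∂p
= 0 − (4*p*q + 2)
= -4*p*q - 2
At (1, -3, 3): 10.

10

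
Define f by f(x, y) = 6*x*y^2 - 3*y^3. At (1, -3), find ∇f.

(54, -117)

∂f/∂x = 6*y^2
∂f/∂y = 12*x*y - 9*y^2
∇f = (6*y^2, 12*x*y - 9*y^2)
At (1, -3): (54, -117).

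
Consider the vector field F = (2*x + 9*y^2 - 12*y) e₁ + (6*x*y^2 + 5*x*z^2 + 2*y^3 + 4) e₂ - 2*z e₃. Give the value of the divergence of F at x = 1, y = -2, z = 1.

0

∂F₁/∂x = 2
∂F₂/∂y = 12*x*y + 6*y^2
∂F₃/∂z = -2
∇·F = 12*x*y + 6*y^2
At (1, -2, 1): 0.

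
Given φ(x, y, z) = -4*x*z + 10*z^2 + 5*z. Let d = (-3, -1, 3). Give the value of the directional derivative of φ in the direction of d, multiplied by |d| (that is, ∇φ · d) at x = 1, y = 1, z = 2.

147

∂φ/∂x = -4*z
∂φ/∂y = 0
∂φ/∂z = -4*x + 20*z + 5
∇φ at (1, 1, 2) = (-8, 0, 41)
∇φ · d = (-8)(-3) + (0)(-1) + (41)(3) = 147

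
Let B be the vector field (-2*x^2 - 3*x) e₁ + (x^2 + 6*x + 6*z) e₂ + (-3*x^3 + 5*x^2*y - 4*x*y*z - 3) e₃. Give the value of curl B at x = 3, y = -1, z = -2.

(63, 119, 12)

(∇×B)₁ = ∂B₃/∂y − ∂B₂/∂z = 5*x^2 - 4*x*z - 6
(∇×B)₂ = ∂B₁/∂z − ∂B₃/∂x = 9*x^2 - 10*x*y + 4*y*z
(∇×B)₃ = ∂B₂/∂x − ∂B₁/∂y = 2*x + 6
∇×B = (5*x^2 - 4*x*z - 6, 9*x^2 - 10*x*y + 4*y*z, 2*x + 6)
At (3, -1, -2): (63, 119, 12).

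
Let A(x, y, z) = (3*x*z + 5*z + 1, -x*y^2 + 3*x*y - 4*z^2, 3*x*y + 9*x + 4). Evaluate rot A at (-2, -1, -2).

(∇×A)₁ = ∂A₃/∂y − ∂A₂/∂z = 3*x + 8*z
(∇×A)₂ = ∂A₁/∂z − ∂A₃/∂x = 3*x - 3*y - 4
(∇×A)₃ = ∂A₂/∂x − ∂A₁/∂y = -y^2 + 3*y
∇×A = (3*x + 8*z, 3*x - 3*y - 4, -y^2 + 3*y)
At (-2, -1, -2): (-22, -7, -4).

(-22, -7, -4)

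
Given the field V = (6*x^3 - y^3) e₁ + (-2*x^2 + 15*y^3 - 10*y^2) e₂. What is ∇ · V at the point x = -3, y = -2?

∂V₁/∂x = 18*x^2
∂V₂/∂y = 45*y^2 - 20*y
∇·V = 18*x^2 + 45*y^2 - 20*y
At (-3, -2): 382.

382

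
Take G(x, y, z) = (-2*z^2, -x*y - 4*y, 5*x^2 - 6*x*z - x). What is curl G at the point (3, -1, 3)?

(∇×G)₁ = ∂G₃/∂y − ∂G₂/∂z = 0
(∇×G)₂ = ∂G₁/∂z − ∂G₃/∂x = -10*x + 2*z + 1
(∇×G)₃ = ∂G₂/∂x − ∂G₁/∂y = -y
∇×G = (0, -10*x + 2*z + 1, -y)
At (3, -1, 3): (0, -23, 1).

(0, -23, 1)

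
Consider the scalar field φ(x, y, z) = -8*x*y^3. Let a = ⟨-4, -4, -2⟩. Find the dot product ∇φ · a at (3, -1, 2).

256

∂φ/∂x = -8*y^3
∂φ/∂y = -24*x*y^2
∂φ/∂z = 0
∇φ at (3, -1, 2) = (8, -72, 0)
∇φ · a = (8)(-4) + (-72)(-4) + (0)(-2) = 256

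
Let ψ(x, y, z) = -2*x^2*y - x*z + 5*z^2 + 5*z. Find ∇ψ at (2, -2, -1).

(17, -8, -7)

∂ψ/∂x = -4*x*y - z
∂ψ/∂y = -2*x^2
∂ψ/∂z = -x + 10*z + 5
∇ψ = (-4*x*y - z, -2*x^2, -x + 10*z + 5)
At (2, -2, -1): (17, -8, -7).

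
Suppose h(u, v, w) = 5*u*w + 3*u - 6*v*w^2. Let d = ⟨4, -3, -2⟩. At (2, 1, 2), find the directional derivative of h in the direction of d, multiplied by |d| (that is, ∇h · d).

152

∂h/∂u = 5*w + 3
∂h/∂v = -6*w^2
∂h/∂w = 5*u - 12*v*w
∇h at (2, 1, 2) = (13, -24, -14)
∇h · d = (13)(4) + (-24)(-3) + (-14)(-2) = 152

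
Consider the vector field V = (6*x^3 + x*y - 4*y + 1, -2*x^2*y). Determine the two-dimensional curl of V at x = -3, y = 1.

19

∂V₂/∂x = -4*x*y
∂V₁/∂y = x - 4
Scalar curl = -4*x*y - x + 4
At (-3, 1): 19.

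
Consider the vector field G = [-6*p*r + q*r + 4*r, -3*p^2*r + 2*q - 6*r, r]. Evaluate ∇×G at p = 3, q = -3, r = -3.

(33, -17, 57)

(∇×G)₁ = ∂G₃/∂q − ∂G₂/∂r = 3*p^2 + 6
(∇×G)₂ = ∂G₁/∂r − ∂G₃/∂p = -6*p + q + 4
(∇×G)₃ = ∂G₂/∂p − ∂G₁/∂q = -6*p*r - r
∇×G = (3*p^2 + 6, -6*p + q + 4, -6*p*r - r)
At (3, -3, -3): (33, -17, 57).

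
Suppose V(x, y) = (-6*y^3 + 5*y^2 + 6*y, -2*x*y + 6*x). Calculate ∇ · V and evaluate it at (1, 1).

-2

∂V₁/∂x = 0
∂V₂/∂y = -2*x
∇·V = -2*x
At (1, 1): -2.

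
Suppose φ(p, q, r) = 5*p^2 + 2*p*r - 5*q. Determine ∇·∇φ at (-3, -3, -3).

∂²φ/∂p² = 10
∂²φ/∂q² = 0
∂²φ/∂r² = 0
∇²φ = 10
At (-3, -3, -3): 10.

10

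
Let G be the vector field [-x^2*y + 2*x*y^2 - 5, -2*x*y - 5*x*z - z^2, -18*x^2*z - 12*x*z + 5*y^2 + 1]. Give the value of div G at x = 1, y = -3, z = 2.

-8

∂G₁/∂x = -2*x*y + 2*y^2
∂G₂/∂y = -2*x
∂G₃/∂z = -18*x^2 - 12*x
∇·G = -18*x^2 - 2*x*y - 14*x + 2*y^2
At (1, -3, 2): -8.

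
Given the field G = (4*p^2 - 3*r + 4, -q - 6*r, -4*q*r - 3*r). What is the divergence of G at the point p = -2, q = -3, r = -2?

∂G₁/∂p = 8*p
∂G₂/∂q = -1
∂G₃/∂r = -4*q - 3
∇·G = 8*p - 4*q - 4
At (-2, -3, -2): -8.

-8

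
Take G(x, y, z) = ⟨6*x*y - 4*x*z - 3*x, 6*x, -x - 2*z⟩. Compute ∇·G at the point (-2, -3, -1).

∂G₁/∂x = 6*y - 4*z - 3
∂G₂/∂y = 0
∂G₃/∂z = -2
∇·G = 6*y - 4*z - 5
At (-2, -3, -1): -19.

-19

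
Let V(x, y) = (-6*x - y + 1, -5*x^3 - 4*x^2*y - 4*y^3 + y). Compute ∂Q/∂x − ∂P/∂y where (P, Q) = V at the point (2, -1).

-43

∂V₂/∂x = -15*x^2 - 8*x*y
∂V₁/∂y = -1
Scalar curl = -15*x^2 - 8*x*y + 1
At (2, -1): -43.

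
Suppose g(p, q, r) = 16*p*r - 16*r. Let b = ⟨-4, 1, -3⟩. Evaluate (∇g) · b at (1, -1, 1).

∂g/∂p = 16*r
∂g/∂q = 0
∂g/∂r = 16*p - 16
∇g at (1, -1, 1) = (16, 0, 0)
∇g · b = (16)(-4) + (0)(1) + (0)(-3) = -64

-64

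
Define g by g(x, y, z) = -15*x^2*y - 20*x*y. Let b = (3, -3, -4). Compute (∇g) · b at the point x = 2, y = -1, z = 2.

540

∂g/∂x = -30*x*y - 20*y
∂g/∂y = -15*x^2 - 20*x
∂g/∂z = 0
∇g at (2, -1, 2) = (80, -100, 0)
∇g · b = (80)(3) + (-100)(-3) + (0)(-4) = 540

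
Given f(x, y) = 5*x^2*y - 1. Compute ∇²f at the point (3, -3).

-30

∂²f/∂x² = 10*y
∂²f/∂y² = 0
∇²f = 10*y
At (3, -3): -30.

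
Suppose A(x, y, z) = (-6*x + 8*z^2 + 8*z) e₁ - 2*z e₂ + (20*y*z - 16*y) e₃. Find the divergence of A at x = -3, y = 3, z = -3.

∂A₁/∂x = -6
∂A₂/∂y = 0
∂A₃/∂z = 20*y
∇·A = 20*y - 6
At (-3, 3, -3): 54.

54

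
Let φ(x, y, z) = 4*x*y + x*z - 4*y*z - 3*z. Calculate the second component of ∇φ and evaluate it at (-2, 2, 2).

(∇φ)_2 = ∂φ/∂y = 4*x - 4*z
At (-2, 2, 2): -16.

-16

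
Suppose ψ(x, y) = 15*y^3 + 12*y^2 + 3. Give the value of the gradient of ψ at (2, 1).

∂ψ/∂x = 0
∂ψ/∂y = 45*y^2 + 24*y
∇ψ = (0, 45*y^2 + 24*y)
At (2, 1): (0, 69).

(0, 69)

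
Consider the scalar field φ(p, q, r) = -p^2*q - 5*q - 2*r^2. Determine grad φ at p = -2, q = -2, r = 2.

(-8, -9, -8)

∂φ/∂p = -2*p*q
∂φ/∂q = -p^2 - 5
∂φ/∂r = -4*r
∇φ = (-2*p*q, -p^2 - 5, -4*r)
At (-2, -2, 2): (-8, -9, -8).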